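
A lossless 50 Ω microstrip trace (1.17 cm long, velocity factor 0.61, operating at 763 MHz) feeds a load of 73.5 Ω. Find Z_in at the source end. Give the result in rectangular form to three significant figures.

Z_in ≈ 66.5 − j15.1 Ω

λ = v/f = 0.61·c / 763 MHz = 0.24 m
βl = 2π·l/λ = 2π × 0.0488 = 17.6°
tan(βl) = tan(17.6°) = 0.316
Z_in = Z_0·(Z_L + jZ_0·tanβl)/(Z_0 + jZ_L·tanβl)
     = 50·(73.5 + j15.8)/(50 + j23.3)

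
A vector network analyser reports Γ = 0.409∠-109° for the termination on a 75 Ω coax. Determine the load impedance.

Z_L ≈ 43.6 − j40.5 Ω

Z_L = Z_0·(1 + Γ)/(1 − Γ) = 75·(0.867 − j0.387)/(1.13 + j0.387)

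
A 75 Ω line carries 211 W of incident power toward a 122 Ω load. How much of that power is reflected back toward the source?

Γ = (122 − 75)/(122 + 75) = 0.239
|Γ|² = 0.0569
P_refl = |Γ|²·P_inc = 12 W, P_del = (1 − |Γ|²)·P_inc = 199 W

P_reflected ≈ 12 W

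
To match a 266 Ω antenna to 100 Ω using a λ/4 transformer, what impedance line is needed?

Z_qwt ≈ 163 Ω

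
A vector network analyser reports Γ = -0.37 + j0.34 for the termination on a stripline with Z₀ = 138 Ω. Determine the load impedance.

Z_L = Z_0·(1 + Γ)/(1 − Γ) = 138·(0.63 + j0.34)/(1.37 − j0.34)

Z_L ≈ 51.8 + j47.1 Ω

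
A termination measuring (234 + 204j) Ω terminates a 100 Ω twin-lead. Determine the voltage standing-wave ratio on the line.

VSWR ≈ 4.31

Γ = (Z_L − Z_0)/(Z_L + Z_0) = (134 + j204)/(334 + j204)
|Γ| = 244/391 = 0.624
VSWR = (1 + |Γ|)/(1 − |Γ|) = 1.62/0.376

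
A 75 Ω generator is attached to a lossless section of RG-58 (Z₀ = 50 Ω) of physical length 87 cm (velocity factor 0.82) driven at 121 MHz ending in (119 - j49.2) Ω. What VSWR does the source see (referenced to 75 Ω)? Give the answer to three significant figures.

λ = v/f = 0.82·c / 121 MHz = 2.03 m
βl = 2π·l/λ = 2π × 0.428 = 154°
tan(βl) = -0.487
Z_in = Z_0·(Z_L + jZ_0·tanβl)/(Z_0 + jZ_L·tanβl) = 91.3 + j61.7 Ω
Γ_s = (Z_in − Z_s)/(Z_in + Z_s) = (16.3 + j61.7)/(166 + j61.7), |Γ_s| = 0.36
VSWR = (1 + |Γ_s|)/(1 − |Γ_s|)

VSWR ≈ 2.12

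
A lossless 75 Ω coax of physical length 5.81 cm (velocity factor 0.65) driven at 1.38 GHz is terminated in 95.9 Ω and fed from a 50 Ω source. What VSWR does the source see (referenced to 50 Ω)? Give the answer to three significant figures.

VSWR ≈ 1.75

λ = v/f = 0.65·c / 1.38 GHz = 0.141 m
βl = 2π·l/λ = 2π × 0.411 = 148°
tan(βl) = -0.624
Z_in = Z_0·(Z_L + jZ_0·tanβl)/(Z_0 + jZ_L·tanβl) = 81.4 + j18.2 Ω
Γ_s = (Z_in − Z_s)/(Z_in + Z_s) = (31.4 + j18.2)/(131 + j18.2), |Γ_s| = 0.273
VSWR = (1 + |Γ_s|)/(1 − |Γ_s|)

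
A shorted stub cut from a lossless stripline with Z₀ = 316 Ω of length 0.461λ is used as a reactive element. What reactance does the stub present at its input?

X_in ≈ -79 Ω (capacitive)

βl = 2π × 0.461 = 166°
tan(βl) = -0.25
For a shorted stub, Z_in = jZ_0·tan(βl)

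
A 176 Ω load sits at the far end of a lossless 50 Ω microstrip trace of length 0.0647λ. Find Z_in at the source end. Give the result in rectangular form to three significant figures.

Z_in ≈ 63.3 − j74.4 Ω

βl = 2π × 0.0647 = 23.3°
tan(βl) = tan(23.3°) = 0.431
Z_in = Z_0·(Z_L + jZ_0·tanβl)/(Z_0 + jZ_L·tanβl)
     = 50·(176 + j21.5)/(50 + j75.8)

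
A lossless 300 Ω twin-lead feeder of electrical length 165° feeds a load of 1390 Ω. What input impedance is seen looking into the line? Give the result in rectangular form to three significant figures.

Z_in ≈ 586 + j647 Ω

tan(βl) = tan(165°) = -0.268
Z_in = Z_0·(Z_L + jZ_0·tanβl)/(Z_0 + jZ_L·tanβl)
     = 300·(1390 − j80.4)/(300 − j372)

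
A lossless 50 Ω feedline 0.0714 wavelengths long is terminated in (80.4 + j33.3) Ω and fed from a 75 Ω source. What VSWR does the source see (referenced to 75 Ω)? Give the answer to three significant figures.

VSWR ≈ 1.41

βl = 2π × 0.0714 = 25.7°
tan(βl) = 0.481
Z_in = Z_0·(Z_L + jZ_0·tanβl)/(Z_0 + jZ_L·tanβl) = 93.4 − j21.9 Ω
Γ_s = (Z_in − Z_s)/(Z_in + Z_s) = (18.4 − j21.9)/(168 − j21.9), |Γ_s| = 0.168
VSWR = (1 + |Γ_s|)/(1 − |Γ_s|)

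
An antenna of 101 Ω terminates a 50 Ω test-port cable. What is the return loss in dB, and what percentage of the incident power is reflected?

RL ≈ 9.43 dB; 11.4% of incident power reflected

Γ = (101 − 50)/(101 + 50) = 0.338
RL = −20·log₁₀(0.338) = 9.43 dB
P_refl/P_inc = |Γ|² = 0.114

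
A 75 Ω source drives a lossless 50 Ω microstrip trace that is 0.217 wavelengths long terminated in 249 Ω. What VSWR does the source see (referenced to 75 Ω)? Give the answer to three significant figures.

βl = 2π × 0.217 = 78.1°
tan(βl) = 4.75
Z_in = Z_0·(Z_L + jZ_0·tanβl)/(Z_0 + jZ_L·tanβl) = 10.5 − j10.1 Ω
Γ_s = (Z_in − Z_s)/(Z_in + Z_s) = (-64.5 − j10.1)/(85.5 − j10.1), |Γ_s| = 0.759
VSWR = (1 + |Γ_s|)/(1 − |Γ_s|)

VSWR ≈ 7.3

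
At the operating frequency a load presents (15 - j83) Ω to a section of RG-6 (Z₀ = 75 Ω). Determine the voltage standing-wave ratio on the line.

VSWR ≈ 11.2

Γ = (Z_L − Z_0)/(Z_L + Z_0) = (-60 − j83)/(90 − j83)
|Γ| = 102/122 = 0.837
VSWR = (1 + |Γ|)/(1 − |Γ|) = 1.84/0.163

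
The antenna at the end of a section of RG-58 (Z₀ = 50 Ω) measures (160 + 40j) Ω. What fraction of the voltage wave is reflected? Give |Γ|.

|Γ| ≈ 0.548

Γ = (Z_L − Z_0)/(Z_L + Z_0) = (110 + j40)/(210 + j40)
|Γ| = 117/214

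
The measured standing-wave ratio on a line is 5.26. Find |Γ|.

|Γ| = (S − 1)/(S + 1) = (5.26 − 1)/(5.26 + 1) = 4.26/6.26

|Γ| ≈ 0.681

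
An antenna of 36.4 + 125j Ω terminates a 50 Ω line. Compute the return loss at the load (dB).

RL ≈ 1.64 dB

Γ = (-13.6 + j125)/(86.4 + j125), |Γ| = 0.827
RL = −20·log₁₀|Γ| = −20·log₁₀(0.827)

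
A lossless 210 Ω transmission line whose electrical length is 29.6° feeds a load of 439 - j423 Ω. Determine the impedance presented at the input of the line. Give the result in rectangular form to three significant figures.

tan(βl) = tan(29.6°) = 0.568
Z_in = Z_0·(Z_L + jZ_0·tanβl)/(Z_0 + jZ_L·tanβl)
     = 210·(439 − j304)/(450 + j249)

Z_in ≈ 96.6 − j195 Ω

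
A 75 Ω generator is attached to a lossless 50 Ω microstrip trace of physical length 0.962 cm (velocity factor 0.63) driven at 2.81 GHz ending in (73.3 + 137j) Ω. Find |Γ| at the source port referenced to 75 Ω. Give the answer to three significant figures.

λ = v/f = 0.63·c / 2.81 GHz = 0.0673 m
βl = 2π·l/λ = 2π × 0.143 = 51.5°
tan(βl) = 1.26
Z_in = Z_0·(Z_L + jZ_0·tanβl)/(Z_0 + jZ_L·tanβl) = 20.2 − j66.6 Ω
Γ_s = (Z_in − Z_s)/(Z_in + Z_s) = (-54.8 − j66.6)/(95.2 − j66.6), |Γ_s| = 0.742

|Γ| ≈ 0.742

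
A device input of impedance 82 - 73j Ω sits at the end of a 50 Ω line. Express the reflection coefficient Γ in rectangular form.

Γ ≈ 0.42 − j0.321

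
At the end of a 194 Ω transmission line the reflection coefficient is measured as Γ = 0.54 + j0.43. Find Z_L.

Z_L = Z_0·(1 + Γ)/(1 − Γ) = 194·(1.54 + j0.43)/(0.46 − j0.43)

Z_L ≈ 256 + j421 Ω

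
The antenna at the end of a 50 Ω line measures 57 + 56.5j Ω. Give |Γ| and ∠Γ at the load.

Γ = (Z_L − Z_0)/(Z_L + Z_0) = (7 + j56.5)/(107 + j56.5)
|Γ| = 56.9/121 = 0.471

Γ ≈ 0.471 ∠ 55.1°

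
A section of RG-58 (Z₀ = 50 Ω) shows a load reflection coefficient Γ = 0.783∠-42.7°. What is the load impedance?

Z_L = Z_0·(1 + Γ)/(1 − Γ) = 50·(1.58 − j0.531)/(0.425 + j0.531)

Z_L ≈ 41.9 − j115 Ω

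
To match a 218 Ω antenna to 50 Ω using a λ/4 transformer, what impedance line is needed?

Z_qwt = √(Z_0·R_L) = √(50 × 218) = √10900

Z_qwt ≈ 104 Ω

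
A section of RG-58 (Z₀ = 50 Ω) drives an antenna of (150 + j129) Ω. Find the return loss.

RL ≈ 3.28 dB

Γ = (100 + j129)/(200 + j129), |Γ| = 0.686
RL = −20·log₁₀|Γ| = −20·log₁₀(0.686)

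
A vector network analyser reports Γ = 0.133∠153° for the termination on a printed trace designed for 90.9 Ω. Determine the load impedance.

Z_L ≈ 71.2 + j8.75 Ω

Z_L = Z_0·(1 + Γ)/(1 − Γ) = 90.9·(0.881 + j0.0604)/(1.12 − j0.0604)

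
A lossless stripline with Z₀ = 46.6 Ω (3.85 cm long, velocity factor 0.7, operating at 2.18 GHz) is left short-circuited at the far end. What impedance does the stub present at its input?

Z_in ≈ −j34 Ω

λ = v/f = 0.7·c / 2.18 GHz = 0.0963 m
βl = 2π·l/λ = 2π × 0.4 = 144°
tan(βl) = -0.73
For a short-circuited stub, Z_in = jZ_0·tan(βl)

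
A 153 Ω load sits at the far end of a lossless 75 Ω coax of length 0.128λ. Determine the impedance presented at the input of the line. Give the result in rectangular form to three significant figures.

Z_in ≈ 57.9 − j44.9 Ω

βl = 2π × 0.128 = 46.1°
tan(βl) = tan(46.1°) = 1.04
Z_in = Z_0·(Z_L + jZ_0·tanβl)/(Z_0 + jZ_L·tanβl)
     = 75·(153 + j77.9)/(75 + j159)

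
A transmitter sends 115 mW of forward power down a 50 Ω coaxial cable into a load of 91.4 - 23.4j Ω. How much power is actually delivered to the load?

|Γ| = |(41.4 − j23.4)/(141.4 − j23.4)| = 0.332
|Γ|² = 0.11
P_refl = |Γ|²·P_inc = 12.7 mW, P_del = (1 − |Γ|²)·P_inc = 102 mW

P_delivered ≈ 102 mW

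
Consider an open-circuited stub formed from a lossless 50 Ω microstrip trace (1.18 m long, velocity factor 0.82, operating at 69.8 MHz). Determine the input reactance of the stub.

λ = v/f = 0.82·c / 69.8 MHz = 3.52 m
βl = 2π·l/λ = 2π × 0.335 = 121°
tan(βl) = -1.7
For an open-circuited stub, Z_in = −jZ_0·cot(βl) = −jZ_0/tan(βl)

X_in ≈ 29.5 Ω (inductive)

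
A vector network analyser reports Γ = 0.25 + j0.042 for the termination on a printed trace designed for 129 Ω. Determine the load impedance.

Z_L ≈ 214 + j19.2 Ω

Z_L = Z_0·(1 + Γ)/(1 − Γ) = 129·(1.25 + j0.042)/(0.75 − j0.042)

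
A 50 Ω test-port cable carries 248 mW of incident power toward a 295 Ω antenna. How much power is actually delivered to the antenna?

P_delivered ≈ 123 mW

Γ = (295 − 50)/(295 + 50) = 0.71
|Γ|² = 0.504
P_refl = |Γ|²·P_inc = 125 mW, P_del = (1 − |Γ|²)·P_inc = 123 mW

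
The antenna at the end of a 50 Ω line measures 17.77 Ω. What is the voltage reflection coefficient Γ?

Γ = (Z_L − Z_0)/(Z_L + Z_0) = (17.77 − 50)/(17.77 + 50) = -32.23/67.77

Γ = -0.476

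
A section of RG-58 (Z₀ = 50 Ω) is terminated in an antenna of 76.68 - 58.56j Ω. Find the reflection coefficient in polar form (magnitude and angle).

Γ = (Z_L − Z_0)/(Z_L + Z_0) = (26.68 − j58.56)/(126.7 − j58.56)
|Γ| = 64.4/140 = 0.461

Γ ≈ 0.461 ∠ -40.7°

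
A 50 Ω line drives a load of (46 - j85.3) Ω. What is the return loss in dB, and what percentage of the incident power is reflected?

Γ = (-4 − j85.3)/(96 − j85.3), |Γ| = 0.665
RL = −20·log₁₀(0.665) = 3.54 dB
P_refl/P_inc = |Γ|² = 0.442

RL ≈ 3.54 dB; 44.2% of incident power reflected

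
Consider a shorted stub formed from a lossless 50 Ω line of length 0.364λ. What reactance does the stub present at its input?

βl = 2π × 0.364 = 131°
tan(βl) = -1.15
For a shorted stub, Z_in = jZ_0·tan(βl)

X_in ≈ -57.4 Ω (capacitive)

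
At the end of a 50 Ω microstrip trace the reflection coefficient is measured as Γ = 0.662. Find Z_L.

Z_L = Z_0·(1 + Γ)/(1 − Γ) = 50·(1.66)/(0.338)

Z_L ≈ 246 Ω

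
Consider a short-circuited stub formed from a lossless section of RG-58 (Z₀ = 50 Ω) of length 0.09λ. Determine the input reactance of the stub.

βl = 2π × 0.09 = 32.4°
tan(βl) = 0.635
For a short-circuited stub, Z_in = jZ_0·tan(βl)

X_in ≈ 31.7 Ω (inductive)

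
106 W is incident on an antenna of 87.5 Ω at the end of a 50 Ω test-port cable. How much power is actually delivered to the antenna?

P_delivered ≈ 98.1 W

Γ = (87.5 − 50)/(87.5 + 50) = 0.273
|Γ|² = 0.0744
P_refl = |Γ|²·P_inc = 7.88 W, P_del = (1 − |Γ|²)·P_inc = 98.1 W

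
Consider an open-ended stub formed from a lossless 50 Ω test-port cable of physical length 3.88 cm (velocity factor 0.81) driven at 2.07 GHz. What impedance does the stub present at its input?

Z_in ≈ +j27.7 Ω

λ = v/f = 0.81·c / 2.07 GHz = 0.117 m
βl = 2π·l/λ = 2π × 0.331 = 119°
tan(βl) = -1.81
For an open-ended stub, Z_in = −jZ_0·cot(βl) = −jZ_0/tan(βl)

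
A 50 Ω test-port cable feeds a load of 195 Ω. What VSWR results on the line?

VSWR ≈ 3.9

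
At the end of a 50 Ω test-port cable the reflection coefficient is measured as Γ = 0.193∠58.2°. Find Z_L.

Z_L = Z_0·(1 + Γ)/(1 − Γ) = 50·(1.1 + j0.164)/(0.898 − j0.164)

Z_L ≈ 57.7 + j19.7 Ω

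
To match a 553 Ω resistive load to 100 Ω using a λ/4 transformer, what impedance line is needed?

Z_qwt = √(Z_0·R_L) = √(100 × 553) = √55300

Z_qwt ≈ 235 Ω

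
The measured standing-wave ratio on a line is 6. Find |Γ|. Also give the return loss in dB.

|Γ| ≈ 0.714; return loss ≈ 2.92 dB

|Γ| = (S − 1)/(S + 1) = (6 − 1)/(6 + 1) = 5/7
RL = −20·log₁₀|Γ| = −20·log₁₀(0.714)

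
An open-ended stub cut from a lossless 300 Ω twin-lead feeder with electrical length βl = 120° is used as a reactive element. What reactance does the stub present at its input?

tan(βl) = -1.73
For an open-ended stub, Z_in = −jZ_0·cot(βl) = −jZ_0/tan(βl)

X_in ≈ 173 Ω (inductive)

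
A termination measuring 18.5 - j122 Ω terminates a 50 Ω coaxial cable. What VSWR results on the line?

Γ = (Z_L − Z_0)/(Z_L + Z_0) = (-31.5 − j122)/(68.5 − j122)
|Γ| = 126/140 = 0.901
VSWR = (1 + |Γ|)/(1 − |Γ|) = 1.9/0.0994

VSWR ≈ 19.1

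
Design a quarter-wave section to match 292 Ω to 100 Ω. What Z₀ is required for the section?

Z_qwt = √(Z_0·R_L) = √(100 × 292) = √29200

Z_qwt ≈ 171 Ω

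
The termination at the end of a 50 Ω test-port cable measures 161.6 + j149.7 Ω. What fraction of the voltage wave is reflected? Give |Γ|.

|Γ| ≈ 0.72

Γ = (Z_L − Z_0)/(Z_L + Z_0) = (111.6 + j149.7)/(211.6 + j149.7)
|Γ| = 187/259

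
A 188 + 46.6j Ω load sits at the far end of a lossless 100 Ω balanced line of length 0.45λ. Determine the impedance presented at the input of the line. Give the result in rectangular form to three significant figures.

Z_in ≈ 122 + j77.2 Ω

βl = 2π × 0.45 = 162°
tan(βl) = tan(162°) = -0.325
Z_in = Z_0·(Z_L + jZ_0·tanβl)/(Z_0 + jZ_L·tanβl)
     = 100·(188 + j14.1)/(115 − j61.1)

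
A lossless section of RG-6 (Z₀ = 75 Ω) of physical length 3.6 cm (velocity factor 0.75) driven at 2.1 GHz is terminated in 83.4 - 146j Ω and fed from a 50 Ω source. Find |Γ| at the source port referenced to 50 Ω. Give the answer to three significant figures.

λ = v/f = 0.75·c / 2.1 GHz = 0.107 m
βl = 2π·l/λ = 2π × 0.336 = 121°
tan(βl) = -1.67
Z_in = Z_0·(Z_L + jZ_0·tanβl)/(Z_0 + jZ_L·tanβl) = 37.2 + j90 Ω
Γ_s = (Z_in − Z_s)/(Z_in + Z_s) = (-12.8 + j90)/(87.2 + j90), |Γ_s| = 0.726

|Γ| ≈ 0.726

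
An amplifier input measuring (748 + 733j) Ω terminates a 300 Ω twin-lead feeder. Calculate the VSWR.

Γ = (Z_L − Z_0)/(Z_L + Z_0) = (448 + j733)/(1048 + j733)
|Γ| = 859/1280 = 0.672
VSWR = (1 + |Γ|)/(1 − |Γ|) = 1.67/0.328

VSWR ≈ 5.09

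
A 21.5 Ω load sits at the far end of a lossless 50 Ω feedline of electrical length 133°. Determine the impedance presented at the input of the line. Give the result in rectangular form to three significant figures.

Z_in ≈ 38.1 − j36 Ω

tan(βl) = tan(133°) = -1.07
Z_in = Z_0·(Z_L + jZ_0·tanβl)/(Z_0 + jZ_L·tanβl)
     = 50·(21.5 − j53.6)/(50 − j23.1)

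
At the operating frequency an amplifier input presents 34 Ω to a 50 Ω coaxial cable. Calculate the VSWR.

VSWR ≈ 1.47

Γ = (34 − 50)/(34 + 50) = -0.19
VSWR = (1 + 0.19)/(1 − 0.19)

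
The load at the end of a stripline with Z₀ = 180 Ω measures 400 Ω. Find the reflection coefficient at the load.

Γ = (Z_L − Z_0)/(Z_L + Z_0) = (400 − 180)/(400 + 180) = 220/580

Γ = 0.379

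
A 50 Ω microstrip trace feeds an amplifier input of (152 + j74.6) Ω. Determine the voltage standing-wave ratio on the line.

Γ = (Z_L − Z_0)/(Z_L + Z_0) = (102 + j74.6)/(202 + j74.6)
|Γ| = 126/215 = 0.587
VSWR = (1 + |Γ|)/(1 − |Γ|) = 1.59/0.413

VSWR ≈ 3.84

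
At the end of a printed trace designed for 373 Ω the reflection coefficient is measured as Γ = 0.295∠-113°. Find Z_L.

Z_L = Z_0·(1 + Γ)/(1 − Γ) = 373·(0.885 − j0.272)/(1.12 + j0.272)

Z_L ≈ 258 − j154 Ω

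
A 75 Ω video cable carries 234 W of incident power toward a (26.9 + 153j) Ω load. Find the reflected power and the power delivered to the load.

P_reflected ≈ 178 W; P_delivered ≈ 55.9 W

|Γ| = |(-48.1 + j153)/(101.9 + j153)| = 0.872
|Γ|² = 0.761
P_refl = |Γ|²·P_inc = 178 W, P_del = (1 − |Γ|²)·P_inc = 55.9 W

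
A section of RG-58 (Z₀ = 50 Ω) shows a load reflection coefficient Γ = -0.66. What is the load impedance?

Z_L = Z_0·(1 + Γ)/(1 − Γ) = 50·(0.34)/(1.66)

Z_L ≈ 10.2 Ω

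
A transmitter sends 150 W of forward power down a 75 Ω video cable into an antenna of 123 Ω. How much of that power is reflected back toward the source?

Γ = (123 − 75)/(123 + 75) = 0.242
|Γ|² = 0.0588
P_refl = |Γ|²·P_inc = 8.82 W, P_del = (1 − |Γ|²)·P_inc = 141 W

P_reflected ≈ 8.82 W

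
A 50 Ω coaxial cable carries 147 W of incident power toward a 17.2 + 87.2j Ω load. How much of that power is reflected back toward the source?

|Γ| = |(-32.8 + j87.2)/(67.2 + j87.2)| = 0.846
|Γ|² = 0.716
P_refl = |Γ|²·P_inc = 105 W, P_del = (1 − |Γ|²)·P_inc = 41.7 W

P_reflected ≈ 105 W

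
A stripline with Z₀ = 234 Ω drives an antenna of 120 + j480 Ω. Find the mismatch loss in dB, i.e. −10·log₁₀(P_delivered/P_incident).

Γ = (-114 + j480)/(354 + j480), |Γ| = 0.827
|Γ|² = 0.684, so P_del/P_inc = 1 − |Γ|² = 0.316
ML = −10·log₁₀(1 − |Γ|²)

mismatch loss ≈ 5.01 dB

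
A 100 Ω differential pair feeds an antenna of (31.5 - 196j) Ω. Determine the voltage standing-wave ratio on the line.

Γ = (Z_L − Z_0)/(Z_L + Z_0) = (-68.5 − j196)/(131.5 − j196)
|Γ| = 208/236 = 0.88
VSWR = (1 + |Γ|)/(1 − |Γ|) = 1.88/0.12

VSWR ≈ 15.6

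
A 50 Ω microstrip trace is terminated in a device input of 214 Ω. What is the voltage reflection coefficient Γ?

Γ = 0.621

Γ = (Z_L − Z_0)/(Z_L + Z_0) = (214 − 50)/(214 + 50) = 164/264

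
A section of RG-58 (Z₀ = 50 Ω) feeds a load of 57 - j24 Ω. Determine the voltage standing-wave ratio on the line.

Γ = (Z_L − Z_0)/(Z_L + Z_0) = (7 − j24)/(107 − j24)
|Γ| = 25/110 = 0.228
VSWR = (1 + |Γ|)/(1 − |Γ|) = 1.23/0.772

VSWR ≈ 1.59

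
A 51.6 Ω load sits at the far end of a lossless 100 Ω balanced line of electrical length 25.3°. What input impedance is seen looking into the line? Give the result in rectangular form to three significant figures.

Z_in ≈ 59.6 + j32.7 Ω

tan(βl) = tan(25.3°) = 0.473
Z_in = Z_0·(Z_L + jZ_0·tanβl)/(Z_0 + jZ_L·tanβl)
     = 100·(51.6 + j47.3)/(100 + j24.4)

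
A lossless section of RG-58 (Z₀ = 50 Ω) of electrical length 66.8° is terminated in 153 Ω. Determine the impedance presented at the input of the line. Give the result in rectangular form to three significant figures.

tan(βl) = tan(66.8°) = 2.33
Z_in = Z_0·(Z_L + jZ_0·tanβl)/(Z_0 + jZ_L·tanβl)
     = 50·(153 + j117)/(50 + j357)

Z_in ≈ 19 − j18.8 Ω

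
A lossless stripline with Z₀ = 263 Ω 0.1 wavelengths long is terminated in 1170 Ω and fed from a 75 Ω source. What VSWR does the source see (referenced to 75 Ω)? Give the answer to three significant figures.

VSWR ≈ 10.9

βl = 2π × 0.1 = 36°
tan(βl) = 0.727
Z_in = Z_0·(Z_L + jZ_0·tanβl)/(Z_0 + jZ_L·tanβl) = 156 − j314 Ω
Γ_s = (Z_in − Z_s)/(Z_in + Z_s) = (81.2 − j314)/(231 − j314), |Γ_s| = 0.832
VSWR = (1 + |Γ_s|)/(1 − |Γ_s|)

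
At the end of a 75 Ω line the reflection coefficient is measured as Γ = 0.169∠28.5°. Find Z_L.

Z_L = Z_0·(1 + Γ)/(1 − Γ) = 75·(1.15 + j0.0806)/(0.851 − j0.0806)

Z_L ≈ 99.6 + j16.5 Ω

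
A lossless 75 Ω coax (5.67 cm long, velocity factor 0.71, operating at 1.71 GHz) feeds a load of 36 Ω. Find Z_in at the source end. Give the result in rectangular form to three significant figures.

λ = v/f = 0.71·c / 1.71 GHz = 0.125 m
βl = 2π·l/λ = 2π × 0.455 = 164°
tan(βl) = tan(164°) = -0.289
Z_in = Z_0·(Z_L + jZ_0·tanβl)/(Z_0 + jZ_L·tanβl)
     = 75·(36 − j21.7)/(75 − j10.4)

Z_in ≈ 38.3 − j16.4 Ω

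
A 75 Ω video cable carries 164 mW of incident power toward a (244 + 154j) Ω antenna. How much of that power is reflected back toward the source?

P_reflected ≈ 68.3 mW

|Γ| = |(169 + j154)/(319 + j154)| = 0.645
|Γ|² = 0.417
P_refl = |Γ|²·P_inc = 68.3 mW, P_del = (1 − |Γ|²)·P_inc = 95.7 mW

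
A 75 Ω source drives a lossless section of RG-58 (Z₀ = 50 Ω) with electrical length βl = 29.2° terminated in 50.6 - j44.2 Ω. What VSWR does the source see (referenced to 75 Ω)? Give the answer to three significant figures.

VSWR ≈ 3.13

tan(βl) = 0.559
Z_in = Z_0·(Z_L + jZ_0·tanβl)/(Z_0 + jZ_L·tanβl) = 26 − j20.7 Ω
Γ_s = (Z_in − Z_s)/(Z_in + Z_s) = (-49 − j20.7)/(101 − j20.7), |Γ_s| = 0.516
VSWR = (1 + |Γ_s|)/(1 − |Γ_s|)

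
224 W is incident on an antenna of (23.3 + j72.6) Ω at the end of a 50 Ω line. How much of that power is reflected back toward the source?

P_reflected ≈ 126 W

|Γ| = |(-26.7 + j72.6)/(73.3 + j72.6)| = 0.75
|Γ|² = 0.562
P_refl = |Γ|²·P_inc = 126 W, P_del = (1 − |Γ|²)·P_inc = 98.1 W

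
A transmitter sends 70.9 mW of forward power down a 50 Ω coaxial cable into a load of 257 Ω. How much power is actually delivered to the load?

P_delivered ≈ 38.7 mW

Γ = (257 − 50)/(257 + 50) = 0.674
|Γ|² = 0.455
P_refl = |Γ|²·P_inc = 32.2 mW, P_del = (1 − |Γ|²)·P_inc = 38.7 mW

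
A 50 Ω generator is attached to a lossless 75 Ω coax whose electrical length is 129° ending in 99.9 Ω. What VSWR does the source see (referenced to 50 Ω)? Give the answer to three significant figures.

VSWR ≈ 1.57

tan(βl) = -1.23
Z_in = Z_0·(Z_L + jZ_0·tanβl)/(Z_0 + jZ_L·tanβl) = 68.1 + j19.4 Ω
Γ_s = (Z_in − Z_s)/(Z_in + Z_s) = (18.1 + j19.4)/(118 + j19.4), |Γ_s| = 0.221
VSWR = (1 + |Γ_s|)/(1 − |Γ_s|)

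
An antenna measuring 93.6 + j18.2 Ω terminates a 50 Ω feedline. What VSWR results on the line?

Γ = (Z_L − Z_0)/(Z_L + Z_0) = (43.6 + j18.2)/(143.6 + j18.2)
|Γ| = 47.2/145 = 0.326
VSWR = (1 + |Γ|)/(1 − |Γ|) = 1.33/0.674

VSWR ≈ 1.97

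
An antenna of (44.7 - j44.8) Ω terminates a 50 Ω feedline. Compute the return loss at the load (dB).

RL ≈ 7.32 dB

Γ = (-5.3 − j44.8)/(94.7 − j44.8), |Γ| = 0.431
RL = −20·log₁₀|Γ| = −20·log₁₀(0.431)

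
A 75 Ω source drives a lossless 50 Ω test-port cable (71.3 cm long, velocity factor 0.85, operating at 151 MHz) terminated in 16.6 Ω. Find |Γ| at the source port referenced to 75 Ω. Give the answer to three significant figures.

λ = v/f = 0.85·c / 151 MHz = 1.69 m
βl = 2π·l/λ = 2π × 0.422 = 152°
tan(βl) = -0.532
Z_in = Z_0·(Z_L + jZ_0·tanβl)/(Z_0 + jZ_L·tanβl) = 20.7 − j22.9 Ω
Γ_s = (Z_in − Z_s)/(Z_in + Z_s) = (-54.3 − j22.9)/(95.7 − j22.9), |Γ_s| = 0.6

|Γ| ≈ 0.6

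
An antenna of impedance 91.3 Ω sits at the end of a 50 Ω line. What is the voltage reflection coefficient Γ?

Γ = 0.292

Γ = (Z_L − Z_0)/(Z_L + Z_0) = (91.3 − 50)/(91.3 + 50) = 41.3/141.3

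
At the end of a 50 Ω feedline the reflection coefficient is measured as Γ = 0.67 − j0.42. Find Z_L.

Z_L ≈ 65.7 − j147 Ω

Z_L = Z_0·(1 + Γ)/(1 − Γ) = 50·(1.67 − j0.42)/(0.33 + j0.42)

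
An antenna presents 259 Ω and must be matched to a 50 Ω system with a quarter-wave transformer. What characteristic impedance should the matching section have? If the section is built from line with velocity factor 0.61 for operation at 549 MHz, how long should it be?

Z_qwt = √(Z_0·R_L) = √(50 × 259) = √12950
λ = 0.61·c/f = 0.333 m, so l = λ/4 = 0.0833 m

Z_qwt ≈ 114 Ω; length ≈ 8.33 cm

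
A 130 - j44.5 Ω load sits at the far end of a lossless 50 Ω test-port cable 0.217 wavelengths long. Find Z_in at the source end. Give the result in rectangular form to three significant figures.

βl = 2π × 0.217 = 78.1°
tan(βl) = tan(78.1°) = 4.75
Z_in = Z_0·(Z_L + jZ_0·tanβl)/(Z_0 + jZ_L·tanβl)
     = 50·(130 + j193)/(262 + j618)

Z_in ≈ 17 − j3.31 Ω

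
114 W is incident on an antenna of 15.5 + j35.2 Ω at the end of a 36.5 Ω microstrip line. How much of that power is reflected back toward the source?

|Γ| = |(-21 + j35.2)/(52 + j35.2)| = 0.653
|Γ|² = 0.426
P_refl = |Γ|²·P_inc = 48.6 W, P_del = (1 − |Γ|²)·P_inc = 65.4 W

P_reflected ≈ 48.6 W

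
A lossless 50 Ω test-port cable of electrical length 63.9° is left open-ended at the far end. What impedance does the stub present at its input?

tan(βl) = 2.04
For an open-ended stub, Z_in = −jZ_0·cot(βl) = −jZ_0/tan(βl)

Z_in ≈ −j24.5 Ω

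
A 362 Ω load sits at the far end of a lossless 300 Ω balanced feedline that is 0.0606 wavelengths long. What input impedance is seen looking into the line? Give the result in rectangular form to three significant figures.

βl = 2π × 0.0606 = 21.8°
tan(βl) = tan(21.8°) = 0.4
Z_in = Z_0·(Z_L + jZ_0·tanβl)/(Z_0 + jZ_L·tanβl)
     = 300·(362 + j120)/(300 + j145)

Z_in ≈ 341 − j44.4 Ω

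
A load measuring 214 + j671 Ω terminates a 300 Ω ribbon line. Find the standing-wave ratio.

VSWR ≈ 9.02

Γ = (Z_L − Z_0)/(Z_L + Z_0) = (-86 + j671)/(514 + j671)
|Γ| = 676/845 = 0.8
VSWR = (1 + |Γ|)/(1 − |Γ|) = 1.8/0.2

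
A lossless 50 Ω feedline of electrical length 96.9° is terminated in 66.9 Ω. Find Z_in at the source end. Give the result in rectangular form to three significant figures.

Z_in ≈ 37.6 + j2.65 Ω

tan(βl) = tan(96.9°) = -8.26
Z_in = Z_0·(Z_L + jZ_0·tanβl)/(Z_0 + jZ_L·tanβl)
     = 50·(66.9 − j413)/(50 − j553)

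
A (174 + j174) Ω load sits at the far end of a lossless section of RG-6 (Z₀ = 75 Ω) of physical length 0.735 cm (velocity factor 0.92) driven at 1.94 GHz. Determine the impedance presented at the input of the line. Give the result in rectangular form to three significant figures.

λ = v/f = 0.92·c / 1.94 GHz = 0.142 m
βl = 2π·l/λ = 2π × 0.0517 = 18.6°
tan(βl) = tan(18.6°) = 0.337
Z_in = Z_0·(Z_L + jZ_0·tanβl)/(Z_0 + jZ_L·tanβl)
     = 75·(174 + j199)/(16.4 + j58.6)

Z_in ≈ 295 − j140 Ω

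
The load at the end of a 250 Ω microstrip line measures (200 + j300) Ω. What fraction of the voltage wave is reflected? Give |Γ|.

|Γ| ≈ 0.562

Γ = (Z_L − Z_0)/(Z_L + Z_0) = (-50 + j300)/(450 + j300)
|Γ| = 304/541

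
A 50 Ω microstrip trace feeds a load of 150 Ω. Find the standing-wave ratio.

For a purely resistive load, VSWR = R_L/Z_0 or Z_0/R_L (whichever > 1) = 150/50

VSWR ≈ 3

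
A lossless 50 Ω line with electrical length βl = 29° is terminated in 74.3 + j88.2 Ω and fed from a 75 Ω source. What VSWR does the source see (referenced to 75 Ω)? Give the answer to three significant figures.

VSWR ≈ 2.76

tan(βl) = 0.554
Z_in = Z_0·(Z_L + jZ_0·tanβl)/(Z_0 + jZ_L·tanβl) = 143 − j86.3 Ω
Γ_s = (Z_in − Z_s)/(Z_in + Z_s) = (68.1 − j86.3)/(218 − j86.3), |Γ_s| = 0.469
VSWR = (1 + |Γ_s|)/(1 − |Γ_s|)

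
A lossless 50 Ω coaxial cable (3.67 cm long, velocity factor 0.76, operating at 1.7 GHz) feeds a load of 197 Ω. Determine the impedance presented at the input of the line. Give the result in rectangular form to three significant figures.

Z_in ≈ 13 + j6.99 Ω

λ = v/f = 0.76·c / 1.7 GHz = 0.134 m
βl = 2π·l/λ = 2π × 0.274 = 98.5°
tan(βl) = tan(98.5°) = -6.68
Z_in = Z_0·(Z_L + jZ_0·tanβl)/(Z_0 + jZ_L·tanβl)
     = 50·(197 − j334)/(50 − j1320)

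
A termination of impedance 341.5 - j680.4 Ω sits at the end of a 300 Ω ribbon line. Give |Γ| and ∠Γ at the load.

Γ = (Z_L − Z_0)/(Z_L + Z_0) = (41.5 − j680.4)/(641.5 − j680.4)
|Γ| = 682/935 = 0.729

Γ ≈ 0.729 ∠ -39.8°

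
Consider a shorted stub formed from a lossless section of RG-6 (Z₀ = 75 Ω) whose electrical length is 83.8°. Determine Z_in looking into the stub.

tan(βl) = 9.21
For a shorted stub, Z_in = jZ_0·tan(βl)

Z_in ≈ +j690 Ω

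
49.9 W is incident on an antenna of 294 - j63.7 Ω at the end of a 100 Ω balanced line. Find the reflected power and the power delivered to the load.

|Γ| = |(194 − j63.7)/(394 − j63.7)| = 0.512
|Γ|² = 0.262
P_refl = |Γ|²·P_inc = 13.1 W, P_del = (1 − |Γ|²)·P_inc = 36.8 W

P_reflected ≈ 13.1 W; P_delivered ≈ 36.8 W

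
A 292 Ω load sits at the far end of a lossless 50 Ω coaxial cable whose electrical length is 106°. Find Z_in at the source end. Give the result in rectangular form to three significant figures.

tan(βl) = tan(106°) = -3.49
Z_in = Z_0·(Z_L + jZ_0·tanβl)/(Z_0 + jZ_L·tanβl)
     = 50·(292 − j174)/(50 − j1020)

Z_in ≈ 9.24 + j13.9 Ω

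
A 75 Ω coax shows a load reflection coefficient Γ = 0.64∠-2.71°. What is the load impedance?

Z_L ≈ 338 − j34.6 Ω

Z_L = Z_0·(1 + Γ)/(1 − Γ) = 75·(1.64 − j0.0303)/(0.361 + j0.0303)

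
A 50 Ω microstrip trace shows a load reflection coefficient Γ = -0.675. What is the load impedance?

Z_L ≈ 9.7 Ω

Z_L = Z_0·(1 + Γ)/(1 − Γ) = 50·(0.325)/(1.68)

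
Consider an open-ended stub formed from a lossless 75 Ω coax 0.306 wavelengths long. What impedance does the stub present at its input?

Z_in ≈ +j27.5 Ω

βl = 2π × 0.306 = 110°
tan(βl) = -2.72
For an open-ended stub, Z_in = −jZ_0·cot(βl) = −jZ_0/tan(βl)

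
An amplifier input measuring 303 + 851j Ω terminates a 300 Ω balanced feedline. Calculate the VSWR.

VSWR ≈ 9.87

Γ = (Z_L − Z_0)/(Z_L + Z_0) = (3 + j851)/(603 + j851)
|Γ| = 851/1040 = 0.816
VSWR = (1 + |Γ|)/(1 − |Γ|) = 1.82/0.184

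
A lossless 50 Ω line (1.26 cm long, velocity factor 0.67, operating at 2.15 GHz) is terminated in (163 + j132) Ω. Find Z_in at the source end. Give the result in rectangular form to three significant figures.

Z_in ≈ 21.2 − j55.6 Ω

λ = v/f = 0.67·c / 2.15 GHz = 0.0935 m
βl = 2π·l/λ = 2π × 0.135 = 48.5°
tan(βl) = tan(48.5°) = 1.13
Z_in = Z_0·(Z_L + jZ_0·tanβl)/(Z_0 + jZ_L·tanβl)
     = 50·(163 + j189)/(-99.3 + j184)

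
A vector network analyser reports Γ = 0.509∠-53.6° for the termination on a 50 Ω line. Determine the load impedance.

Z_L = Z_0·(1 + Γ)/(1 − Γ) = 50·(1.3 − j0.41)/(0.698 + j0.41)

Z_L ≈ 56.6 − j62.6 Ω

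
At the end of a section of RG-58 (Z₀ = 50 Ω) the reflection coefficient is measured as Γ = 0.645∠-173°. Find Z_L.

Z_L ≈ 10.8 − j2.92 Ω

Z_L = Z_0·(1 + Γ)/(1 − Γ) = 50·(0.36 − j0.0786)/(1.64 + j0.0786)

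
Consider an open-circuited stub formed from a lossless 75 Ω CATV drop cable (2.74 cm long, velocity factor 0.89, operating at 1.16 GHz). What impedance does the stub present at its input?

Z_in ≈ −j80.8 Ω

λ = v/f = 0.89·c / 1.16 GHz = 0.23 m
βl = 2π·l/λ = 2π × 0.119 = 42.9°
tan(βl) = 0.928
For an open-circuited stub, Z_in = −jZ_0·cot(βl) = −jZ_0/tan(βl)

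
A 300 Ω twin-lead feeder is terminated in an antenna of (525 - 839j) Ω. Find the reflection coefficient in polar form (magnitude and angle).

Γ ≈ 0.738 ∠ -29.5°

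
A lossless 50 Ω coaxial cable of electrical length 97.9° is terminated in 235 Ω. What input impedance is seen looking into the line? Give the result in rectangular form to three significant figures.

tan(βl) = tan(97.9°) = -7.21
Z_in = Z_0·(Z_L + jZ_0·tanβl)/(Z_0 + jZ_L·tanβl)
     = 50·(235 − j360)/(50 − j1690)

Z_in ≈ 10.8 + j6.62 Ω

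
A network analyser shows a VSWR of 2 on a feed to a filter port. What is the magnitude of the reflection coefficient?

|Γ| ≈ 0.333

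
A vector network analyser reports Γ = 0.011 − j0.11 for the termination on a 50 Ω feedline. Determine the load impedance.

Z_L = Z_0·(1 + Γ)/(1 − Γ) = 50·(1.01 − j0.11)/(0.989 + j0.11)

Z_L ≈ 49.9 − j11.1 Ω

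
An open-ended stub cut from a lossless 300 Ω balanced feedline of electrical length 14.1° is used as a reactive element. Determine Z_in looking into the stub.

tan(βl) = 0.251
For an open-ended stub, Z_in = −jZ_0·cot(βl) = −jZ_0/tan(βl)

Z_in ≈ −j1190 Ω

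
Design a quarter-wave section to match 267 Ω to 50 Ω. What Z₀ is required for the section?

Z_qwt = √(Z_0·R_L) = √(50 × 267) = √13350

Z_qwt ≈ 116 Ω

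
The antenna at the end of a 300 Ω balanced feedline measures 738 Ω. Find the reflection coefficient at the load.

Γ = (Z_L − Z_0)/(Z_L + Z_0) = (738 − 300)/(738 + 300) = 438/1038

Γ = 0.422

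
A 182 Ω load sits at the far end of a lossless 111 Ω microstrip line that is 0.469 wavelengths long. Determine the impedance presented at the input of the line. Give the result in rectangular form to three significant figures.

Z_in ≈ 171 + j33.5 Ω

βl = 2π × 0.469 = 169°
tan(βl) = tan(169°) = -0.197
Z_in = Z_0·(Z_L + jZ_0·tanβl)/(Z_0 + jZ_L·tanβl)
     = 111·(182 − j21.9)/(111 − j35.9)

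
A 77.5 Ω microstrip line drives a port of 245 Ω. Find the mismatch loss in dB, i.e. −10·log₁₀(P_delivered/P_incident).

mismatch loss ≈ 1.37 dB

Γ = (245 − 77.5)/(245 + 77.5) = 0.519
|Γ|² = 0.27, so P_del/P_inc = 1 − |Γ|² = 0.73
ML = −10·log₁₀(1 − |Γ|²)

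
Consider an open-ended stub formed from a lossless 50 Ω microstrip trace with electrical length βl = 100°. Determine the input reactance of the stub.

tan(βl) = -5.67
For an open-ended stub, Z_in = −jZ_0·cot(βl) = −jZ_0/tan(βl)

X_in ≈ 8.82 Ω (inductive)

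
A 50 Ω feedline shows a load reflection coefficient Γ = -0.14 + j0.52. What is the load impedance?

Z_L = Z_0·(1 + Γ)/(1 − Γ) = 50·(0.86 + j0.52)/(1.14 − j0.52)

Z_L ≈ 22.6 + j33.1 Ω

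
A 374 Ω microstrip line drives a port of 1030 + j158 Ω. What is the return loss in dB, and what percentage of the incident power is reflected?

RL ≈ 6.42 dB; 22.8% of incident power reflected

Γ = (656 + j158)/(1404 + j158), |Γ| = 0.478
RL = −20·log₁₀(0.478) = 6.42 dB
P_refl/P_inc = |Γ|² = 0.228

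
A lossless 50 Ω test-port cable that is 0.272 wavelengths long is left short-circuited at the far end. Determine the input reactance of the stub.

βl = 2π × 0.272 = 97.9°
tan(βl) = -7.19
For a short-circuited stub, Z_in = jZ_0·tan(βl)

X_in ≈ -359 Ω (capacitive)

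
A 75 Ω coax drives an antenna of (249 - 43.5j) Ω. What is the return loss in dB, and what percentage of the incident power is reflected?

Γ = (174 − j43.5)/(324 − j43.5), |Γ| = 0.549
RL = −20·log₁₀(0.549) = 5.21 dB
P_refl/P_inc = |Γ|² = 0.301

RL ≈ 5.21 dB; 30.1% of incident power reflected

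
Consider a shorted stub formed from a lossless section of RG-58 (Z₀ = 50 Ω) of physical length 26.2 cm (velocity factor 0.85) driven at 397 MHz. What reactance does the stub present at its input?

λ = v/f = 0.85·c / 397 MHz = 0.642 m
βl = 2π·l/λ = 2π × 0.408 = 147°
tan(βl) = -0.653
For a shorted stub, Z_in = jZ_0·tan(βl)

X_in ≈ -32.7 Ω (capacitive)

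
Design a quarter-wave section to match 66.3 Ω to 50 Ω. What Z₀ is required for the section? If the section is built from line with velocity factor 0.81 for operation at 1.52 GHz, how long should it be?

Z_qwt = √(Z_0·R_L) = √(50 × 66.3) = √3315
λ = 0.81·c/f = 0.16 m, so l = λ/4 = 0.04 m

Z_qwt ≈ 57.6 Ω; length ≈ 4 cm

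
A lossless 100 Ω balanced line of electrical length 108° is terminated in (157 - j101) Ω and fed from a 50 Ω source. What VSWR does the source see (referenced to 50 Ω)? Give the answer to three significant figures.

tan(βl) = -3.08
Z_in = Z_0·(Z_L + jZ_0·tanβl)/(Z_0 + jZ_L·tanβl) = 59.2 + j58.3 Ω
Γ_s = (Z_in − Z_s)/(Z_in + Z_s) = (9.16 + j58.3)/(109 + j58.3), |Γ_s| = 0.477
VSWR = (1 + |Γ_s|)/(1 − |Γ_s|)

VSWR ≈ 2.82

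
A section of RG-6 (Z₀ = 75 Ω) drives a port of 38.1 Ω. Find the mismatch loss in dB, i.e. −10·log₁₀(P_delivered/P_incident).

Γ = (38.1 − 75)/(38.1 + 75) = -0.326
|Γ|² = 0.106, so P_del/P_inc = 1 − |Γ|² = 0.894
ML = −10·log₁₀(1 − |Γ|²)

mismatch loss ≈ 0.489 dB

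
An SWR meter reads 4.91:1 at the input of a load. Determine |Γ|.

|Γ| ≈ 0.662

|Γ| = (S − 1)/(S + 1) = (4.91 − 1)/(4.91 + 1) = 3.91/5.91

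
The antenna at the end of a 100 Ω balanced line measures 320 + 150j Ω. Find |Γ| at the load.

Γ = (Z_L − Z_0)/(Z_L + Z_0) = (220 + j150)/(420 + j150)
|Γ| = 266/446

|Γ| ≈ 0.597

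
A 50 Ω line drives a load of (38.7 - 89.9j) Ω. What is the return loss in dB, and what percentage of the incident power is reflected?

RL ≈ 2.88 dB; 51.5% of incident power reflected

Γ = (-11.3 − j89.9)/(88.7 − j89.9), |Γ| = 0.717
RL = −20·log₁₀(0.717) = 2.88 dB
P_refl/P_inc = |Γ|² = 0.515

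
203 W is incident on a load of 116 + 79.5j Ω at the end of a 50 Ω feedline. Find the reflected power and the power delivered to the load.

|Γ| = |(66 + j79.5)/(166 + j79.5)| = 0.561
|Γ|² = 0.315
P_refl = |Γ|²·P_inc = 64 W, P_del = (1 − |Γ|²)·P_inc = 139 W

P_reflected ≈ 64 W; P_delivered ≈ 139 W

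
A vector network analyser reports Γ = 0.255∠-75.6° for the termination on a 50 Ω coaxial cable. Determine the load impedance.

Z_L ≈ 49.8 − j26.3 Ω

Z_L = Z_0·(1 + Γ)/(1 − Γ) = 50·(1.06 − j0.247)/(0.937 + j0.247)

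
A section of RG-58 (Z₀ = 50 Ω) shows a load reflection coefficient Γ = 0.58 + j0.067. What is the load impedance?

Z_L ≈ 182 + j37 Ω

Z_L = Z_0·(1 + Γ)/(1 − Γ) = 50·(1.58 + j0.067)/(0.42 − j0.067)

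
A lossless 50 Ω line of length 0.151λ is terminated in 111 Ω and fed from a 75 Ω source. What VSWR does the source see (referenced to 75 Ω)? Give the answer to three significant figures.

βl = 2π × 0.151 = 54.4°
tan(βl) = 1.39
Z_in = Z_0·(Z_L + jZ_0·tanβl)/(Z_0 + jZ_L·tanβl) = 30.9 − j25.9 Ω
Γ_s = (Z_in − Z_s)/(Z_in + Z_s) = (-44.1 − j25.9)/(106 − j25.9), |Γ_s| = 0.469
VSWR = (1 + |Γ_s|)/(1 − |Γ_s|)

VSWR ≈ 2.77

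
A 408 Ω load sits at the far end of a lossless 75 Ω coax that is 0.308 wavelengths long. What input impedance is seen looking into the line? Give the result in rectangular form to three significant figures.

Z_in ≈ 15.7 + j27.5 Ω

βl = 2π × 0.308 = 111°
tan(βl) = tan(111°) = -2.62
Z_in = Z_0·(Z_L + jZ_0·tanβl)/(Z_0 + jZ_L·tanβl)
     = 75·(408 − j197)/(75 − j1070)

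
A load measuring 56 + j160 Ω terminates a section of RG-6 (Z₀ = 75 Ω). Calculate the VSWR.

Γ = (Z_L − Z_0)/(Z_L + Z_0) = (-19 + j160)/(131 + j160)
|Γ| = 161/207 = 0.779
VSWR = (1 + |Γ|)/(1 − |Γ|) = 1.78/0.221

VSWR ≈ 8.06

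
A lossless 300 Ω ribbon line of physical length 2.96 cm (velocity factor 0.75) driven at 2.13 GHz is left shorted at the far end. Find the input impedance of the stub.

Z_in ≈ −j1560 Ω

λ = v/f = 0.75·c / 2.13 GHz = 0.106 m
βl = 2π·l/λ = 2π × 0.28 = 101°
tan(βl) = -5.2
For a shorted stub, Z_in = jZ_0·tan(βl)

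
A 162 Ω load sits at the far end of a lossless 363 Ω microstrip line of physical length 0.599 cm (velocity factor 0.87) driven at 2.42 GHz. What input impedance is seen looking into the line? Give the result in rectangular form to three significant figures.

Z_in ≈ 179 + j103 Ω

λ = v/f = 0.87·c / 2.42 GHz = 0.108 m
βl = 2π·l/λ = 2π × 0.0555 = 20°
tan(βl) = tan(20°) = 0.364
Z_in = Z_0·(Z_L + jZ_0·tanβl)/(Z_0 + jZ_L·tanβl)
     = 363·(162 + j132)/(363 + j58.9)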